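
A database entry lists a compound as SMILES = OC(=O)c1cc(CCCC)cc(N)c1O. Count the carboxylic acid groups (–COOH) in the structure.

1

The carboxylic acid motif appears at heavy-atom position 2 in the SMILES.
Other groups present: 1 hydroxyl, 1 primary amine.
Carboxylic acid count: 1.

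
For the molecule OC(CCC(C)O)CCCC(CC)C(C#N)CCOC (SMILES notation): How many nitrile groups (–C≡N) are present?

1

The nitrile motif appears at heavy-atom position 15 in the SMILES.
Other groups present: 1 ether, 2 hydroxyl.
Nitrile count: 1.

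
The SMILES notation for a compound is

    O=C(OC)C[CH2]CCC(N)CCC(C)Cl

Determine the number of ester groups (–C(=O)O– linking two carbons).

1

The ester motif appears at heavy-atom position 2 in the SMILES.
Other groups present: 1 primary amine.
Ester count: 1.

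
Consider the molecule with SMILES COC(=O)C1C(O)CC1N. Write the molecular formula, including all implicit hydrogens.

C6H11NO3

Walk through each heavy atom and fill implicit hydrogens from standard valence (C 4, N 3, O 2, S 2, halogen 1):
  atom 1: C, bond orders sum to 1 (valence 4) → 3 H
  atom 2: O, bond orders sum to 2 (valence 2) → 0 H
  atom 3: C, bond orders sum to 4 (valence 4) → 0 H
  atom 4: O, bond orders sum to 2 (valence 2) → 0 H
  atom 5: C, bond orders sum to 3 (valence 4) → 1 H
  atom 6: C, bond orders sum to 3 (valence 4) → 1 H
  atom 7: O, bond orders sum to 1 (valence 2) → 1 H
  atom 8: C, bond orders sum to 2 (valence 4) → 2 H
  atom 9: C, bond orders sum to 3 (valence 4) → 1 H
  atom 10: N, bond orders sum to 1 (valence 3) → 2 H
Totals → C:6, H:11, N:1, O:3.
In Hill order: C6H11NO3.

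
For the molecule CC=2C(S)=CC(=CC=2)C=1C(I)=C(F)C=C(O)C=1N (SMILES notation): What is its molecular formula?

Walk through each heavy atom and fill implicit hydrogens from standard valence (C 4, N 3, O 2, S 2, halogen 1):
  atom 1: C, bond orders sum to 1 (valence 4) → 3 H
  atom 2: C, bond orders sum to 4 (valence 4) → 0 H
  atom 3: C, bond orders sum to 4 (valence 4) → 0 H
  atom 4: S, bond orders sum to 1 (valence 2) → 1 H
  atom 5: C, bond orders sum to 3 (valence 4) → 1 H
  atom 6: C, bond orders sum to 4 (valence 4) → 0 H
  atom 7: C, bond orders sum to 3 (valence 4) → 1 H
  atom 8: C, bond orders sum to 3 (valence 4) → 1 H
  atom 9: C, bond orders sum to 4 (valence 4) → 0 H
  atom 10: C, bond orders sum to 4 (valence 4) → 0 H
  atom 11: I (halogen, monovalent) → 0 H
  atom 12: C, bond orders sum to 4 (valence 4) → 0 H
  atom 13: F (halogen, monovalent) → 0 H
  atom 14: C, bond orders sum to 3 (valence 4) → 1 H
  atom 15: C, bond orders sum to 4 (valence 4) → 0 H
  atom 16: O, bond orders sum to 1 (valence 2) → 1 H
  atom 17: C, bond orders sum to 4 (valence 4) → 0 H
  atom 18: N, bond orders sum to 1 (valence 3) → 2 H
Totals → C:13, H:11, F:1, I:1, N:1, O:1, S:1.

C13H11FINOS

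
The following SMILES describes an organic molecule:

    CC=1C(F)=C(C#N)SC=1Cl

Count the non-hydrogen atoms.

10

Every atom symbol written in the SMILES (organic subset) is one heavy atom; implicit H are not written.
Heavy atoms by element → C:6, Cl:1, F:1, N:1, S:1.
Total: 10.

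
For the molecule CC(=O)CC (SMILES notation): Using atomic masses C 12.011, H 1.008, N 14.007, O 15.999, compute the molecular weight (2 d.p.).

First, the molecular formula is C4H8O (counting implicit H from valence).
  C: 4 × 12.011 = 48.044
  H: 8 × 1.008 = 8.064
  O: 1 × 15.999 = 15.999
Sum: 4×12.011 + 8×1.008 + 1×15.999 = 72.107 → 72.11 g/mol.

72.11 g/mol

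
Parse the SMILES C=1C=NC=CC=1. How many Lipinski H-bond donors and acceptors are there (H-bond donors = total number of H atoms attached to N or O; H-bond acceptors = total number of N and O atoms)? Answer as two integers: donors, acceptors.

Donors: find every N or O and count the H atoms it carries.
  atom 3 (N): bond orders sum to 3 → 0 H
Lipinski HBD = 0.
Acceptors: N atoms = 1, O atoms = 0 → HBA = 1.

0, 1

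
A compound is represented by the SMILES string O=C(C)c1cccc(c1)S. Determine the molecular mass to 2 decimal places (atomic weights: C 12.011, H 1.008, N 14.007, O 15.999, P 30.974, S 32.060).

First, the molecular formula is C8H8OS (counting implicit H from valence).
  C: 8 × 12.011 = 96.088
  H: 8 × 1.008 = 8.064
  O: 1 × 15.999 = 15.999
  S: 1 × 32.060 = 32.060
Sum: 8×12.011 + 8×1.008 + 1×15.999 + 1×32.060 = 152.211 → 152.21 g/mol.

152.21 g/mol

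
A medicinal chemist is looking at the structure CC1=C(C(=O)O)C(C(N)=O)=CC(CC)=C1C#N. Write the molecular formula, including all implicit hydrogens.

Walk through each heavy atom and fill implicit hydrogens from standard valence (C 4, N 3, O 2, S 2, halogen 1):
  atom 1: C, bond orders sum to 1 (valence 4) → 3 H
  atom 2: C, bond orders sum to 4 (valence 4) → 0 H
  atom 3: C, bond orders sum to 4 (valence 4) → 0 H
  atom 4: C, bond orders sum to 4 (valence 4) → 0 H
  atom 5: O, bond orders sum to 2 (valence 2) → 0 H
  atom 6: O, bond orders sum to 1 (valence 2) → 1 H
  atom 7: C, bond orders sum to 4 (valence 4) → 0 H
  atom 8: C, bond orders sum to 4 (valence 4) → 0 H
  atom 9: N, bond orders sum to 1 (valence 3) → 2 H
  atom 10: O, bond orders sum to 2 (valence 2) → 0 H
  atom 11: C, bond orders sum to 3 (valence 4) → 1 H
  atom 12: C, bond orders sum to 4 (valence 4) → 0 H
  atom 13: C, bond orders sum to 2 (valence 4) → 2 H
  atom 14: C, bond orders sum to 1 (valence 4) → 3 H
  atom 15: C, bond orders sum to 4 (valence 4) → 0 H
  atom 16: C, bond orders sum to 4 (valence 4) → 0 H
  atom 17: N, bond orders sum to 3 (valence 3) → 0 H
Totals → C:12, H:12, N:2, O:3.

C12H12N2O3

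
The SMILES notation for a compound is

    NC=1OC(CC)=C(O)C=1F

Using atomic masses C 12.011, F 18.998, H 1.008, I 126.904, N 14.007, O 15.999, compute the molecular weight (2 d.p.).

145.13 g/mol

First, the molecular formula is C6H8FNO2 (counting implicit H from valence).
  C: 6 × 12.011 = 72.066
  F: 1 × 18.998 = 18.998
  H: 8 × 1.008 = 8.064
  N: 1 × 14.007 = 14.007
  O: 2 × 15.999 = 31.998
Sum: 6×12.011 + 1×18.998 + 8×1.008 + 1×14.007 + 2×15.999 = 145.133 → 145.13 g/mol.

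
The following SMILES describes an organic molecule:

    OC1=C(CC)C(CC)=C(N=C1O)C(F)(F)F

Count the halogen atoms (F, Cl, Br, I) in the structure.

Halogen atoms appear at heavy-atom positions 14, 15, 16 (3×F).
Other groups present: 2 hydroxyl.
Halogen count: 3.

3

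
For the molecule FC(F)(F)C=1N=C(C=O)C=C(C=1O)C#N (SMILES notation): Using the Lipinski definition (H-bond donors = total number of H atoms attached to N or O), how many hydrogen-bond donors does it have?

Donors: find every N or O and count the H atoms it carries.
  atom 6 (N): bond orders sum to 3 → 0 H
  atom 9 (O): bond orders sum to 2 → 0 H
  atom 13 (O): bond orders sum to 1 → 1 H
  atom 15 (N): bond orders sum to 3 → 0 H
Lipinski HBD = 1.

1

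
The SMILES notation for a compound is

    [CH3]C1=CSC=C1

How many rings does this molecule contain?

In SMILES, each pair of matching ring-closure digits denotes one ring-closing bond; the number of such bonds equals the number of independent rings.
Ring-closure bonds here: 1.

1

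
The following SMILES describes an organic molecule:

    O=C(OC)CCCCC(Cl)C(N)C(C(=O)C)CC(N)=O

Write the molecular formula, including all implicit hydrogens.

Walk through each heavy atom and fill implicit hydrogens from standard valence (C 4, N 3, O 2, S 2, halogen 1):
  atom 1: O, bond orders sum to 2 (valence 2) → 0 H
  atom 2: C, bond orders sum to 4 (valence 4) → 0 H
  atom 3: O, bond orders sum to 2 (valence 2) → 0 H
  atom 4: C, bond orders sum to 1 (valence 4) → 3 H
  atom 5: C, bond orders sum to 2 (valence 4) → 2 H
  atom 6: C, bond orders sum to 2 (valence 4) → 2 H
  atom 7: C, bond orders sum to 2 (valence 4) → 2 H
  atom 8: C, bond orders sum to 2 (valence 4) → 2 H
  atom 9: C, bond orders sum to 3 (valence 4) → 1 H
  atom 10: Cl (halogen, monovalent) → 0 H
  atom 11: C, bond orders sum to 3 (valence 4) → 1 H
  atom 12: N, bond orders sum to 1 (valence 3) → 2 H
  atom 13: C, bond orders sum to 3 (valence 4) → 1 H
  atom 14: C, bond orders sum to 4 (valence 4) → 0 H
  atom 15: O, bond orders sum to 2 (valence 2) → 0 H
  atom 16: C, bond orders sum to 1 (valence 4) → 3 H
  atom 17: C, bond orders sum to 2 (valence 4) → 2 H
  atom 18: C, bond orders sum to 4 (valence 4) → 0 H
  atom 19: N, bond orders sum to 1 (valence 3) → 2 H
  atom 20: O, bond orders sum to 2 (valence 2) → 0 H
Totals → C:13, H:23, Cl:1, N:2, O:4.

C13H23ClN2O4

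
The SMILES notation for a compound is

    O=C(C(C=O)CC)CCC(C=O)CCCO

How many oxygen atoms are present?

4

Scan the SMILES for O atoms (remember two-letter symbols like Cl and Br are single atoms).
Oxygen count: 4.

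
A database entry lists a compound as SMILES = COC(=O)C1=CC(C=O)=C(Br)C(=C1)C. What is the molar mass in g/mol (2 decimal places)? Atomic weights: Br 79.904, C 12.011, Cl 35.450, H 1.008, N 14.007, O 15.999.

First, the molecular formula is C10H9BrO3 (counting implicit H from valence).
  Br: 1 × 79.904 = 79.904
  C: 10 × 12.011 = 120.110
  H: 9 × 1.008 = 9.072
  O: 3 × 15.999 = 47.997
Sum: 1×79.904 + 10×12.011 + 9×1.008 + 3×15.999 = 257.083 → 257.08 g/mol.

257.08 g/mol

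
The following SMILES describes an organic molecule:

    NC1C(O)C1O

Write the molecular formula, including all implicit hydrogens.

Walk through each heavy atom and fill implicit hydrogens from standard valence (C 4, N 3, O 2, S 2, halogen 1):
  atom 1: N, bond orders sum to 1 (valence 3) → 2 H
  atom 2: C, bond orders sum to 3 (valence 4) → 1 H
  atom 3: C, bond orders sum to 3 (valence 4) → 1 H
  atom 4: O, bond orders sum to 1 (valence 2) → 1 H
  atom 5: C, bond orders sum to 3 (valence 4) → 1 H
  atom 6: O, bond orders sum to 1 (valence 2) → 1 H
Totals → C:3, H:7, N:1, O:2.

C3H7NO2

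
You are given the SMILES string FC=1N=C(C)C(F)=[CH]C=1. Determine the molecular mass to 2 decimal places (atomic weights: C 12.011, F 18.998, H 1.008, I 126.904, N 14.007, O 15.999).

129.11 g/mol

First, the molecular formula is C6H5F2N (counting implicit H from valence).
  C: 6 × 12.011 = 72.066
  F: 2 × 18.998 = 37.996
  H: 5 × 1.008 = 5.040
  N: 1 × 14.007 = 14.007
Sum: 6×12.011 + 2×18.998 + 5×1.008 + 1×14.007 = 129.109 → 129.11 g/mol.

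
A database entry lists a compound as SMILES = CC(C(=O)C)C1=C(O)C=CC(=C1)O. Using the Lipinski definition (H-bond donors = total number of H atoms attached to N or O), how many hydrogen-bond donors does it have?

Donors: find every N or O and count the H atoms it carries.
  atom 4 (O): bond orders sum to 2 → 0 H
  atom 8 (O): bond orders sum to 1 → 1 H
  atom 13 (O): bond orders sum to 1 → 1 H
Lipinski HBD = 2.

2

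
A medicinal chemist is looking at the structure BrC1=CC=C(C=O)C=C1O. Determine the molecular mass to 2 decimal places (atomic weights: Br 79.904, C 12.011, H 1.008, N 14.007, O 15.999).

201.02 g/mol

First, the molecular formula is C7H5BrO2 (counting implicit H from valence).
  Br: 1 × 79.904 = 79.904
  C: 7 × 12.011 = 84.077
  H: 5 × 1.008 = 5.040
  O: 2 × 15.999 = 31.998
Sum: 1×79.904 + 7×12.011 + 5×1.008 + 2×15.999 = 201.019 → 201.02 g/mol.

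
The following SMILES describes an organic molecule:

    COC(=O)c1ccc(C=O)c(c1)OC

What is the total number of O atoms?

Scan the SMILES for O atoms (remember two-letter symbols like Cl and Br are single atoms).
Oxygen count: 4.

4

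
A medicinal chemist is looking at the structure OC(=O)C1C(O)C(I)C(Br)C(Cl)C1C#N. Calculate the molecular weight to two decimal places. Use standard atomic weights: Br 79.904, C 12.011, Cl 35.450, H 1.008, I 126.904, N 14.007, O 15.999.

First, the molecular formula is C8H8BrClINO3 (counting implicit H from valence).
  Br: 1 × 79.904 = 79.904
  C: 8 × 12.011 = 96.088
  Cl: 1 × 35.450 = 35.450
  H: 8 × 1.008 = 8.064
  I: 1 × 126.904 = 126.904
  N: 1 × 14.007 = 14.007
  O: 3 × 15.999 = 47.997
Sum: 1×79.904 + 8×12.011 + 1×35.450 + 8×1.008 + 1×126.904 + 1×14.007 + 3×15.999 = 408.414 → 408.41 g/mol.

408.41 g/mol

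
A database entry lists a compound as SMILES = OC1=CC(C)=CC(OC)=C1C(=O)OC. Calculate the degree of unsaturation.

5

Molecular formula: C10H12O4.
DoU = (2C + 2 + N − H − X) / 2, where X is the halogen count and O/S are ignored.
    = (2·10 + 2 + 0 − 12 − 0) / 2 = 10 / 2 = 5.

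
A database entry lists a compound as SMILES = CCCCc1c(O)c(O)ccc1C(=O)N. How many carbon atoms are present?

Count every carbon token in the SMILES (each C, including those in ring-closure positions and inside branches).
Carbon count: 11.

11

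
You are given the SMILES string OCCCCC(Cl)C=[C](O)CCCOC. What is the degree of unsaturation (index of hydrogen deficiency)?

1

Molecular formula: C11H21ClO3.
DoU = (2C + 2 + N − H − X) / 2, where X is the halogen count and O/S are ignored.
    = (2·11 + 2 + 0 − 21 − 1) / 2 = 2 / 2 = 1.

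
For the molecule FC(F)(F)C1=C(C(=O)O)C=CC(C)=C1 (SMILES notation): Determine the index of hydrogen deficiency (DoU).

5

Degree of unsaturation = (number of rings) + (number of π bonds).
Ring closures in the SMILES: 1.
π bonds: 4 double bonds (each 1 DoU) → 4 DoU from unsaturation.
Total DoU = 1 + 4 = 5.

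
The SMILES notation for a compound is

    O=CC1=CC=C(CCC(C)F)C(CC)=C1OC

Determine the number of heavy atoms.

17

Every atom symbol written in the SMILES (organic subset) is one heavy atom; implicit H are not written.
Heavy atoms by element → C:14, F:1, O:2.
Total: 17.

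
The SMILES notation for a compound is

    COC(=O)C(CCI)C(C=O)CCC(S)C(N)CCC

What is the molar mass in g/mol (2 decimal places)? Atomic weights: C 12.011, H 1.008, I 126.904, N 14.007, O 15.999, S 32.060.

415.33 g/mol

First, the molecular formula is C14H26INO3S (counting implicit H from valence).
  C: 14 × 12.011 = 168.154
  H: 26 × 1.008 = 26.208
  I: 1 × 126.904 = 126.904
  N: 1 × 14.007 = 14.007
  O: 3 × 15.999 = 47.997
  S: 1 × 32.060 = 32.060
Sum: 14×12.011 + 26×1.008 + 1×126.904 + 1×14.007 + 3×15.999 + 1×32.060 = 415.330 → 415.33 g/mol.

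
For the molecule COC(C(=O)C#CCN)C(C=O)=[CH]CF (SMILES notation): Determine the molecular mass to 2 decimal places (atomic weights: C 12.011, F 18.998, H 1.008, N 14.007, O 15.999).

213.21 g/mol

First, the molecular formula is C10H12FNO3 (counting implicit H from valence).
  C: 10 × 12.011 = 120.110
  F: 1 × 18.998 = 18.998
  H: 12 × 1.008 = 12.096
  N: 1 × 14.007 = 14.007
  O: 3 × 15.999 = 47.997
Sum: 10×12.011 + 1×18.998 + 12×1.008 + 1×14.007 + 3×15.999 = 213.208 → 213.21 g/mol.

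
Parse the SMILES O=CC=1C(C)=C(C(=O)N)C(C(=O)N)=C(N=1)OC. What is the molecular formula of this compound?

Walk through each heavy atom and fill implicit hydrogens from standard valence (C 4, N 3, O 2, S 2, halogen 1):
  atom 1: O, bond orders sum to 2 (valence 2) → 0 H
  atom 2: C, bond orders sum to 3 (valence 4) → 1 H
  atom 3: C, bond orders sum to 4 (valence 4) → 0 H
  atom 4: C, bond orders sum to 4 (valence 4) → 0 H
  atom 5: C, bond orders sum to 1 (valence 4) → 3 H
  atom 6: C, bond orders sum to 4 (valence 4) → 0 H
  atom 7: C, bond orders sum to 4 (valence 4) → 0 H
  atom 8: O, bond orders sum to 2 (valence 2) → 0 H
  atom 9: N, bond orders sum to 1 (valence 3) → 2 H
  atom 10: C, bond orders sum to 4 (valence 4) → 0 H
  atom 11: C, bond orders sum to 4 (valence 4) → 0 H
  atom 12: O, bond orders sum to 2 (valence 2) → 0 H
  atom 13: N, bond orders sum to 1 (valence 3) → 2 H
  atom 14: C, bond orders sum to 4 (valence 4) → 0 H
  atom 15: N, bond orders sum to 3 (valence 3) → 0 H
  atom 16: O, bond orders sum to 2 (valence 2) → 0 H
  atom 17: C, bond orders sum to 1 (valence 4) → 3 H
Totals → C:10, H:11, N:3, O:4.
In Hill order: C10H11N3O4.

C10H11N3O4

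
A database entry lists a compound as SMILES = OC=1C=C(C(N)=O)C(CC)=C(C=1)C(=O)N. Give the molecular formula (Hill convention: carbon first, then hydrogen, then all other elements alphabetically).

Walk through each heavy atom and fill implicit hydrogens from standard valence (C 4, N 3, O 2, S 2, halogen 1):
  atom 1: O, bond orders sum to 1 (valence 2) → 1 H
  atom 2: C, bond orders sum to 4 (valence 4) → 0 H
  atom 3: C, bond orders sum to 3 (valence 4) → 1 H
  atom 4: C, bond orders sum to 4 (valence 4) → 0 H
  atom 5: C, bond orders sum to 4 (valence 4) → 0 H
  atom 6: N, bond orders sum to 1 (valence 3) → 2 H
  atom 7: O, bond orders sum to 2 (valence 2) → 0 H
  atom 8: C, bond orders sum to 4 (valence 4) → 0 H
  atom 9: C, bond orders sum to 2 (valence 4) → 2 H
  atom 10: C, bond orders sum to 1 (valence 4) → 3 H
  atom 11: C, bond orders sum to 4 (valence 4) → 0 H
  atom 12: C, bond orders sum to 3 (valence 4) → 1 H
  atom 13: C, bond orders sum to 4 (valence 4) → 0 H
  atom 14: O, bond orders sum to 2 (valence 2) → 0 H
  atom 15: N, bond orders sum to 1 (valence 3) → 2 H
Totals → C:10, H:12, N:2, O:3.
In Hill order: C10H12N2O3.

C10H12N2O3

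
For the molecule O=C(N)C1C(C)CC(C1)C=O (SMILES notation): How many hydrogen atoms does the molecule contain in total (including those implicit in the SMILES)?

Walk through each heavy atom and fill implicit hydrogens from standard valence (C 4, N 3, O 2, S 2, halogen 1):
  atom 1: O, bond orders sum to 2 (valence 2) → 0 H
  atom 2: C, bond orders sum to 4 (valence 4) → 0 H
  atom 3: N, bond orders sum to 1 (valence 3) → 2 H
  atom 4: C, bond orders sum to 3 (valence 4) → 1 H
  atom 5: C, bond orders sum to 3 (valence 4) → 1 H
  atom 6: C, bond orders sum to 1 (valence 4) → 3 H
  atom 7: C, bond orders sum to 2 (valence 4) → 2 H
  atom 8: C, bond orders sum to 3 (valence 4) → 1 H
  atom 9: C, bond orders sum to 2 (valence 4) → 2 H
  atom 10: C, bond orders sum to 3 (valence 4) → 1 H
  atom 11: O, bond orders sum to 2 (valence 2) → 0 H
Total hydrogens: 13.

13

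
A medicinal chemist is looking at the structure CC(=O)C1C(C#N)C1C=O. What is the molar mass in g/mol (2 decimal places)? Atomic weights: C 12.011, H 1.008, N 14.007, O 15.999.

First, the molecular formula is C7H7NO2 (counting implicit H from valence).
  C: 7 × 12.011 = 84.077
  H: 7 × 1.008 = 7.056
  N: 1 × 14.007 = 14.007
  O: 2 × 15.999 = 31.998
Sum: 7×12.011 + 7×1.008 + 1×14.007 + 2×15.999 = 137.138 → 137.14 g/mol.

137.14 g/mol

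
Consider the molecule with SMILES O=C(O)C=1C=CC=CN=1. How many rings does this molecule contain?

In SMILES, each pair of matching ring-closure digits denotes one ring-closing bond; the number of such bonds equals the number of independent rings.
Ring-closure bonds here: 1.

1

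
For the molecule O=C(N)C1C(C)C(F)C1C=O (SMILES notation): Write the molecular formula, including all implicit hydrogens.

C7H10FNO2

Walk through each heavy atom and fill implicit hydrogens from standard valence (C 4, N 3, O 2, S 2, halogen 1):
  atom 1: O, bond orders sum to 2 (valence 2) → 0 H
  atom 2: C, bond orders sum to 4 (valence 4) → 0 H
  atom 3: N, bond orders sum to 1 (valence 3) → 2 H
  atom 4: C, bond orders sum to 3 (valence 4) → 1 H
  atom 5: C, bond orders sum to 3 (valence 4) → 1 H
  atom 6: C, bond orders sum to 1 (valence 4) → 3 H
  atom 7: C, bond orders sum to 3 (valence 4) → 1 H
  atom 8: F (halogen, monovalent) → 0 H
  atom 9: C, bond orders sum to 3 (valence 4) → 1 H
  atom 10: C, bond orders sum to 3 (valence 4) → 1 H
  atom 11: O, bond orders sum to 2 (valence 2) → 0 H
Totals → C:7, H:10, F:1, N:1, O:2.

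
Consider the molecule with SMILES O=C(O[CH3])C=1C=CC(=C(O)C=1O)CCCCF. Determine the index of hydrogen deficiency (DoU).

5

Molecular formula: C12H15FO4.
DoU = (2C + 2 + N − H − X) / 2, where X is the halogen count and O/S are ignored.
    = (2·12 + 2 + 0 − 15 − 1) / 2 = 10 / 2 = 5.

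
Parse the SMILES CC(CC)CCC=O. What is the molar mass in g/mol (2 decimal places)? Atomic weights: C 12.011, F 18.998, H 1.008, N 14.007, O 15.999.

First, the molecular formula is C7H14O (counting implicit H from valence).
  C: 7 × 12.011 = 84.077
  H: 14 × 1.008 = 14.112
  O: 1 × 15.999 = 15.999
Sum: 7×12.011 + 14×1.008 + 1×15.999 = 114.188 → 114.19 g/mol.

114.19 g/mol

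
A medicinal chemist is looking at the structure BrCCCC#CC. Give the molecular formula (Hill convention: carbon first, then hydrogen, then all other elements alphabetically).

C6H9Br

Walk through each heavy atom and fill implicit hydrogens from standard valence (C 4, N 3, O 2, S 2, halogen 1):
  atom 1: Br (halogen, monovalent) → 0 H
  atom 2: C, bond orders sum to 2 (valence 4) → 2 H
  atom 3: C, bond orders sum to 2 (valence 4) → 2 H
  atom 4: C, bond orders sum to 2 (valence 4) → 2 H
  atom 5: C, bond orders sum to 4 (valence 4) → 0 H
  atom 6: C, bond orders sum to 4 (valence 4) → 0 H
  atom 7: C, bond orders sum to 1 (valence 4) → 3 H
Totals → C:6, H:9, Br:1.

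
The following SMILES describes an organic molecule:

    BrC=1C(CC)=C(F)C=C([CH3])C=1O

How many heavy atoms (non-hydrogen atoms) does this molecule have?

Every atom symbol written in the SMILES (organic subset) is one heavy atom; implicit H are not written.
Heavy atoms by element → Br:1, C:9, F:1, O:1.
Total: 12.

12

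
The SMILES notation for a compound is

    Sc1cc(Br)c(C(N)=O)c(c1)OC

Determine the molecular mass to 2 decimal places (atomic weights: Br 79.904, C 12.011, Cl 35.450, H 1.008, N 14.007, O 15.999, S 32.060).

First, the molecular formula is C8H8BrNO2S (counting implicit H from valence).
  Br: 1 × 79.904 = 79.904
  C: 8 × 12.011 = 96.088
  H: 8 × 1.008 = 8.064
  N: 1 × 14.007 = 14.007
  O: 2 × 15.999 = 31.998
  S: 1 × 32.060 = 32.060
Sum: 1×79.904 + 8×12.011 + 8×1.008 + 1×14.007 + 2×15.999 + 1×32.060 = 262.121 → 262.12 g/mol.

262.12 g/mol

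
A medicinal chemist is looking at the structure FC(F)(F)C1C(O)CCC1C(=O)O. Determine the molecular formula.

Walk through each heavy atom and fill implicit hydrogens from standard valence (C 4, N 3, O 2, S 2, halogen 1):
  atom 1: F (halogen, monovalent) → 0 H
  atom 2: C, bond orders sum to 4 (valence 4) → 0 H
  atom 3: F (halogen, monovalent) → 0 H
  atom 4: F (halogen, monovalent) → 0 H
  atom 5: C, bond orders sum to 3 (valence 4) → 1 H
  atom 6: C, bond orders sum to 3 (valence 4) → 1 H
  atom 7: O, bond orders sum to 1 (valence 2) → 1 H
  atom 8: C, bond orders sum to 2 (valence 4) → 2 H
  atom 9: C, bond orders sum to 2 (valence 4) → 2 H
  atom 10: C, bond orders sum to 3 (valence 4) → 1 H
  atom 11: C, bond orders sum to 4 (valence 4) → 0 H
  atom 12: O, bond orders sum to 2 (valence 2) → 0 H
  atom 13: O, bond orders sum to 1 (valence 2) → 1 H
Totals → C:7, H:9, F:3, O:3.
In Hill order: C7H9F3O3.

C7H9F3O3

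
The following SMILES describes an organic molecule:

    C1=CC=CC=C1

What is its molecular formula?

C6H6

Walk through each heavy atom and fill implicit hydrogens from standard valence (C 4, N 3, O 2, S 2, halogen 1):
  atom 1: C, bond orders sum to 3 (valence 4) → 1 H
  atom 2: C, bond orders sum to 3 (valence 4) → 1 H
  atom 3: C, bond orders sum to 3 (valence 4) → 1 H
  atom 4: C, bond orders sum to 3 (valence 4) → 1 H
  atom 5: C, bond orders sum to 3 (valence 4) → 1 H
  atom 6: C, bond orders sum to 3 (valence 4) → 1 H
Totals → C:6, H:6.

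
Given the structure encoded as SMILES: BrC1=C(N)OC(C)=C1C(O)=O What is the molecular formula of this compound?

Walk through each heavy atom and fill implicit hydrogens from standard valence (C 4, N 3, O 2, S 2, halogen 1):
  atom 1: Br (halogen, monovalent) → 0 H
  atom 2: C, bond orders sum to 4 (valence 4) → 0 H
  atom 3: C, bond orders sum to 4 (valence 4) → 0 H
  atom 4: N, bond orders sum to 1 (valence 3) → 2 H
  atom 5: O, bond orders sum to 2 (valence 2) → 0 H
  atom 6: C, bond orders sum to 4 (valence 4) → 0 H
  atom 7: C, bond orders sum to 1 (valence 4) → 3 H
  atom 8: C, bond orders sum to 4 (valence 4) → 0 H
  atom 9: C, bond orders sum to 4 (valence 4) → 0 H
  atom 10: O, bond orders sum to 1 (valence 2) → 1 H
  atom 11: O, bond orders sum to 2 (valence 2) → 0 H
Totals → C:6, H:6, Br:1, N:1, O:3.

C6H6BrNO3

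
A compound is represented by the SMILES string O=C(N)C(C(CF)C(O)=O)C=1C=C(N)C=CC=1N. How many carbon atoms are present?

Count every carbon token in the SMILES (each C, including those in ring-closure positions and inside branches).
Carbon count: 11.

11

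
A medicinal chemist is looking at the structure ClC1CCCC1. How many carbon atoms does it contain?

5

Count every carbon token in the SMILES (each C, including those in ring-closure positions and inside branches).
Carbon count: 5.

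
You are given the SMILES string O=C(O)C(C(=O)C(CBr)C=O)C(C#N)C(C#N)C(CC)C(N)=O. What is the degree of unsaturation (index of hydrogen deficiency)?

Degree of unsaturation = (number of rings) + (number of π bonds).
Ring closures in the SMILES: 0.
π bonds: 4 double bonds (each 1 DoU), 2 triple bonds (each 2 DoU) → 8 DoU from unsaturation.
Total DoU = 0 + 8 = 8.

8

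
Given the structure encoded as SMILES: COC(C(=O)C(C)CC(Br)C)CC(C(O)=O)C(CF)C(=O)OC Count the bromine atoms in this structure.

1

Scan the SMILES for Br atoms (remember two-letter symbols like Cl and Br are single atoms).
Bromine count: 1.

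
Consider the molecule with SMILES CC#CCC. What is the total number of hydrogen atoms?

8

Walk through each heavy atom and fill implicit hydrogens from standard valence (C 4, N 3, O 2, S 2, halogen 1):
  atom 1: C, bond orders sum to 1 (valence 4) → 3 H
  atom 2: C, bond orders sum to 4 (valence 4) → 0 H
  atom 3: C, bond orders sum to 4 (valence 4) → 0 H
  atom 4: C, bond orders sum to 2 (valence 4) → 2 H
  atom 5: C, bond orders sum to 1 (valence 4) → 3 H
Total hydrogens: 8.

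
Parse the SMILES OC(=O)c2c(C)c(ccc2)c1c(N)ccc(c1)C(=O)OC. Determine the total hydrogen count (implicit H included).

15

Walk through each heavy atom and fill implicit hydrogens from standard valence (C 4, N 3, O 2, S 2, halogen 1); for lowercase aromatic atoms, an aromatic c carries 1 H when it has two neighbours and 0 H with three, and aromatic n carries 0 H:
  atom 1: O, bond orders sum to 1 (valence 2) → 1 H
  atom 2: C, bond orders sum to 4 (valence 4) → 0 H
  atom 3: O, bond orders sum to 2 (valence 2) → 0 H
  atom 4: aromatic c, 3 neighbours → 0 H
  atom 5: aromatic c, 3 neighbours → 0 H
  atom 6: C, bond orders sum to 1 (valence 4) → 3 H
  atom 7: aromatic c, 3 neighbours → 0 H
  atom 8: aromatic c, 2 neighbours → 1 H
  atom 9: aromatic c, 2 neighbours → 1 H
  atom 10: aromatic c, 2 neighbours → 1 H
  atom 11: aromatic c, 3 neighbours → 0 H
  atom 12: aromatic c, 3 neighbours → 0 H
  atom 13: N, bond orders sum to 1 (valence 3) → 2 H
  atom 14: aromatic c, 2 neighbours → 1 H
  atom 15: aromatic c, 2 neighbours → 1 H
  atom 16: aromatic c, 3 neighbours → 0 H
  atom 17: aromatic c, 2 neighbours → 1 H
  atom 18: C, bond orders sum to 4 (valence 4) → 0 H
  atom 19: O, bond orders sum to 2 (valence 2) → 0 H
  atom 20: O, bond orders sum to 2 (valence 2) → 0 H
  atom 21: C, bond orders sum to 1 (valence 4) → 3 H
Total hydrogens: 15.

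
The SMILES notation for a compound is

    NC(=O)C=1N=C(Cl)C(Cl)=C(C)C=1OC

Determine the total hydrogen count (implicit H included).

Walk through each heavy atom and fill implicit hydrogens from standard valence (C 4, N 3, O 2, S 2, halogen 1):
  atom 1: N, bond orders sum to 1 (valence 3) → 2 H
  atom 2: C, bond orders sum to 4 (valence 4) → 0 H
  atom 3: O, bond orders sum to 2 (valence 2) → 0 H
  atom 4: C, bond orders sum to 4 (valence 4) → 0 H
  atom 5: N, bond orders sum to 3 (valence 3) → 0 H
  atom 6: C, bond orders sum to 4 (valence 4) → 0 H
  atom 7: Cl (halogen, monovalent) → 0 H
  atom 8: C, bond orders sum to 4 (valence 4) → 0 H
  atom 9: Cl (halogen, monovalent) → 0 H
  atom 10: C, bond orders sum to 4 (valence 4) → 0 H
  atom 11: C, bond orders sum to 1 (valence 4) → 3 H
  atom 12: C, bond orders sum to 4 (valence 4) → 0 H
  atom 13: O, bond orders sum to 2 (valence 2) → 0 H
  atom 14: C, bond orders sum to 1 (valence 4) → 3 H
Total hydrogens: 8.

8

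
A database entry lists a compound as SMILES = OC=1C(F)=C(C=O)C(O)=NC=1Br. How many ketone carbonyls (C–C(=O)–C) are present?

Scan the SMILES for the ketone motif — none present.
Groups that are present: 1 aldehyde, 2 hydroxyl.

0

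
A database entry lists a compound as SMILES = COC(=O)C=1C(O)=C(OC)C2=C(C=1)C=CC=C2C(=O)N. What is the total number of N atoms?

Scan the SMILES for N atoms (remember two-letter symbols like Cl and Br are single atoms).
Nitrogen count: 1.

1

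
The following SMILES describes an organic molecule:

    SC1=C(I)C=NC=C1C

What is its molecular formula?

Walk through each heavy atom and fill implicit hydrogens from standard valence (C 4, N 3, O 2, S 2, halogen 1):
  atom 1: S, bond orders sum to 1 (valence 2) → 1 H
  atom 2: C, bond orders sum to 4 (valence 4) → 0 H
  atom 3: C, bond orders sum to 4 (valence 4) → 0 H
  atom 4: I (halogen, monovalent) → 0 H
  atom 5: C, bond orders sum to 3 (valence 4) → 1 H
  atom 6: N, bond orders sum to 3 (valence 3) → 0 H
  atom 7: C, bond orders sum to 3 (valence 4) → 1 H
  atom 8: C, bond orders sum to 4 (valence 4) → 0 H
  atom 9: C, bond orders sum to 1 (valence 4) → 3 H
Totals → C:6, H:6, I:1, N:1, S:1.

C6H6INS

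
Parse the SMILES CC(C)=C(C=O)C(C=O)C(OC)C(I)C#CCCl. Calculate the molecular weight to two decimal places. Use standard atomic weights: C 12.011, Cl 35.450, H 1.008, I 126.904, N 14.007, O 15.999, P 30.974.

First, the molecular formula is C13H16ClIO3 (counting implicit H from valence).
  C: 13 × 12.011 = 156.143
  Cl: 1 × 35.450 = 35.450
  H: 16 × 1.008 = 16.128
  I: 1 × 126.904 = 126.904
  O: 3 × 15.999 = 47.997
Sum: 13×12.011 + 1×35.450 + 16×1.008 + 1×126.904 + 3×15.999 = 382.622 → 382.62 g/mol.

382.62 g/mol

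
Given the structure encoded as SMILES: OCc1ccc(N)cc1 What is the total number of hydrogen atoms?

9

Walk through each heavy atom and fill implicit hydrogens from standard valence (C 4, N 3, O 2, S 2, halogen 1); for lowercase aromatic atoms, an aromatic c carries 1 H when it has two neighbours and 0 H with three, and aromatic n carries 0 H:
  atom 1: O, bond orders sum to 1 (valence 2) → 1 H
  atom 2: C, bond orders sum to 2 (valence 4) → 2 H
  atom 3: aromatic c, 3 neighbours → 0 H
  atom 4: aromatic c, 2 neighbours → 1 H
  atom 5: aromatic c, 2 neighbours → 1 H
  atom 6: aromatic c, 3 neighbours → 0 H
  atom 7: N, bond orders sum to 1 (valence 3) → 2 H
  atom 8: aromatic c, 2 neighbours → 1 H
  atom 9: aromatic c, 2 neighbours → 1 H
Total hydrogens: 9.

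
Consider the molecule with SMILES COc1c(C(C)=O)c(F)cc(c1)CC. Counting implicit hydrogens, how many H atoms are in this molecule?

Walk through each heavy atom and fill implicit hydrogens from standard valence (C 4, N 3, O 2, S 2, halogen 1); for lowercase aromatic atoms, an aromatic c carries 1 H when it has two neighbours and 0 H with three, and aromatic n carries 0 H:
  atom 1: C, bond orders sum to 1 (valence 4) → 3 H
  atom 2: O, bond orders sum to 2 (valence 2) → 0 H
  atom 3: aromatic c, 3 neighbours → 0 H
  atom 4: aromatic c, 3 neighbours → 0 H
  atom 5: C, bond orders sum to 4 (valence 4) → 0 H
  atom 6: C, bond orders sum to 1 (valence 4) → 3 H
  atom 7: O, bond orders sum to 2 (valence 2) → 0 H
  atom 8: aromatic c, 3 neighbours → 0 H
  atom 9: F (halogen, monovalent) → 0 H
  atom 10: aromatic c, 2 neighbours → 1 H
  atom 11: aromatic c, 3 neighbours → 0 H
  atom 12: aromatic c, 2 neighbours → 1 H
  atom 13: C, bond orders sum to 2 (valence 4) → 2 H
  atom 14: C, bond orders sum to 1 (valence 4) → 3 H
Total hydrogens: 13.

13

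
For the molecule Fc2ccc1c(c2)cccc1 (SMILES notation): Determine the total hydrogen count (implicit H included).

Walk through each heavy atom and fill implicit hydrogens from standard valence (C 4, N 3, O 2, S 2, halogen 1); for lowercase aromatic atoms, an aromatic c carries 1 H when it has two neighbours and 0 H with three, and aromatic n carries 0 H:
  atom 1: F (halogen, monovalent) → 0 H
  atom 2: aromatic c, 3 neighbours → 0 H
  atom 3: aromatic c, 2 neighbours → 1 H
  atom 4: aromatic c, 2 neighbours → 1 H
  atom 5: aromatic c, 3 neighbours → 0 H
  atom 6: aromatic c, 3 neighbours → 0 H
  atom 7: aromatic c, 2 neighbours → 1 H
  atom 8: aromatic c, 2 neighbours → 1 H
  atom 9: aromatic c, 2 neighbours → 1 H
  atom 10: aromatic c, 2 neighbours → 1 H
  atom 11: aromatic c, 2 neighbours → 1 H
Total hydrogens: 7.

7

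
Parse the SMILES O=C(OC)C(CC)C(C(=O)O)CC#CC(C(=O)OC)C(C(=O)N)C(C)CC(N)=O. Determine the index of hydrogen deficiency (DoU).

7

Molecular formula: C19H28N2O8.
DoU = (2C + 2 + N − H − X) / 2, where X is the halogen count and O/S are ignored.
    = (2·19 + 2 + 2 − 28 − 0) / 2 = 14 / 2 = 7.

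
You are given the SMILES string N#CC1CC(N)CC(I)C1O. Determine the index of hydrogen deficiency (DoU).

Degree of unsaturation = (number of rings) + (number of π bonds).
Ring closures in the SMILES: 1.
π bonds: 1 triple bond (each 2 DoU) → 2 DoU from unsaturation.
Total DoU = 1 + 2 = 3.

3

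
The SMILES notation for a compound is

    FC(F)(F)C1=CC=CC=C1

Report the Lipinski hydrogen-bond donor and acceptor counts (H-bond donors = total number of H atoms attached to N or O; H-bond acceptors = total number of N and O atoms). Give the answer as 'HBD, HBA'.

0, 0

Donors: find every N or O and count the H atoms it carries.
  (no N or O atoms present)
Lipinski HBD = 0.
Acceptors: N atoms = 0, O atoms = 0 → HBA = 0.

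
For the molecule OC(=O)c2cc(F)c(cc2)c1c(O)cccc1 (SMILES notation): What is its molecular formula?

C13H9FO3

Walk through each heavy atom and fill implicit hydrogens from standard valence (C 4, N 3, O 2, S 2, halogen 1); for lowercase aromatic atoms, an aromatic c carries 1 H when it has two neighbours and 0 H with three, and aromatic n carries 0 H:
  atom 1: O, bond orders sum to 1 (valence 2) → 1 H
  atom 2: C, bond orders sum to 4 (valence 4) → 0 H
  atom 3: O, bond orders sum to 2 (valence 2) → 0 H
  atom 4: aromatic c, 3 neighbours → 0 H
  atom 5: aromatic c, 2 neighbours → 1 H
  atom 6: aromatic c, 3 neighbours → 0 H
  atom 7: F (halogen, monovalent) → 0 H
  atom 8: aromatic c, 3 neighbours → 0 H
  atom 9: aromatic c, 2 neighbours → 1 H
  atom 10: aromatic c, 2 neighbours → 1 H
  atom 11: aromatic c, 3 neighbours → 0 H
  atom 12: aromatic c, 3 neighbours → 0 H
  atom 13: O, bond orders sum to 1 (valence 2) → 1 H
  atom 14: aromatic c, 2 neighbours → 1 H
  atom 15: aromatic c, 2 neighbours → 1 H
  atom 16: aromatic c, 2 neighbours → 1 H
  atom 17: aromatic c, 2 neighbours → 1 H
Totals → C:13, H:9, F:1, O:3.
In Hill order: C13H9FO3.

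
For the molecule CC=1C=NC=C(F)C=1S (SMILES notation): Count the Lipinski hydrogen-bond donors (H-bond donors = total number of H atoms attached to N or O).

Donors: find every N or O and count the H atoms it carries.
  atom 4 (N): bond orders sum to 3 → 0 H
Lipinski HBD = 0.

0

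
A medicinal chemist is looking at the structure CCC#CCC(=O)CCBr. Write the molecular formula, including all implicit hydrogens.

Walk through each heavy atom and fill implicit hydrogens from standard valence (C 4, N 3, O 2, S 2, halogen 1):
  atom 1: C, bond orders sum to 1 (valence 4) → 3 H
  atom 2: C, bond orders sum to 2 (valence 4) → 2 H
  atom 3: C, bond orders sum to 4 (valence 4) → 0 H
  atom 4: C, bond orders sum to 4 (valence 4) → 0 H
  atom 5: C, bond orders sum to 2 (valence 4) → 2 H
  atom 6: C, bond orders sum to 4 (valence 4) → 0 H
  atom 7: O, bond orders sum to 2 (valence 2) → 0 H
  atom 8: C, bond orders sum to 2 (valence 4) → 2 H
  atom 9: C, bond orders sum to 2 (valence 4) → 2 H
  atom 10: Br (halogen, monovalent) → 0 H
Totals → C:8, H:11, Br:1, O:1.

C8H11BrO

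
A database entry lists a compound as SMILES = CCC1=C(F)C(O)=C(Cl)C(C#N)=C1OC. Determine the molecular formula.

C10H9ClFNO2

Walk through each heavy atom and fill implicit hydrogens from standard valence (C 4, N 3, O 2, S 2, halogen 1):
  atom 1: C, bond orders sum to 1 (valence 4) → 3 H
  atom 2: C, bond orders sum to 2 (valence 4) → 2 H
  atom 3: C, bond orders sum to 4 (valence 4) → 0 H
  atom 4: C, bond orders sum to 4 (valence 4) → 0 H
  atom 5: F (halogen, monovalent) → 0 H
  atom 6: C, bond orders sum to 4 (valence 4) → 0 H
  atom 7: O, bond orders sum to 1 (valence 2) → 1 H
  atom 8: C, bond orders sum to 4 (valence 4) → 0 H
  atom 9: Cl (halogen, monovalent) → 0 H
  atom 10: C, bond orders sum to 4 (valence 4) → 0 H
  atom 11: C, bond orders sum to 4 (valence 4) → 0 H
  atom 12: N, bond orders sum to 3 (valence 3) → 0 H
  atom 13: C, bond orders sum to 4 (valence 4) → 0 H
  atom 14: O, bond orders sum to 2 (valence 2) → 0 H
  atom 15: C, bond orders sum to 1 (valence 4) → 3 H
Totals → C:10, H:9, Cl:1, F:1, N:1, O:2.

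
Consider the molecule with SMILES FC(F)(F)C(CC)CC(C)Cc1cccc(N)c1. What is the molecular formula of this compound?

Walk through each heavy atom and fill implicit hydrogens from standard valence (C 4, N 3, O 2, S 2, halogen 1); for lowercase aromatic atoms, an aromatic c carries 1 H when it has two neighbours and 0 H with three, and aromatic n carries 0 H:
  atom 1: F (halogen, monovalent) → 0 H
  atom 2: C, bond orders sum to 4 (valence 4) → 0 H
  atom 3: F (halogen, monovalent) → 0 H
  atom 4: F (halogen, monovalent) → 0 H
  atom 5: C, bond orders sum to 3 (valence 4) → 1 H
  atom 6: C, bond orders sum to 2 (valence 4) → 2 H
  atom 7: C, bond orders sum to 1 (valence 4) → 3 H
  atom 8: C, bond orders sum to 2 (valence 4) → 2 H
  atom 9: C, bond orders sum to 3 (valence 4) → 1 H
  atom 10: C, bond orders sum to 1 (valence 4) → 3 H
  atom 11: C, bond orders sum to 2 (valence 4) → 2 H
  atom 12: aromatic c, 3 neighbours → 0 H
  atom 13: aromatic c, 2 neighbours → 1 H
  atom 14: aromatic c, 2 neighbours → 1 H
  atom 15: aromatic c, 2 neighbours → 1 H
  atom 16: aromatic c, 3 neighbours → 0 H
  atom 17: N, bond orders sum to 1 (valence 3) → 2 H
  atom 18: aromatic c, 2 neighbours → 1 H
Totals → C:14, H:20, F:3, N:1.
In Hill order: C14H20F3N.

C14H20F3N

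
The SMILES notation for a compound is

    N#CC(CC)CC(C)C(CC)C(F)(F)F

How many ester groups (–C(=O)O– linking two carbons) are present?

Scan the SMILES for the ester motif — none present.
Groups that are present: 1 nitrile.

0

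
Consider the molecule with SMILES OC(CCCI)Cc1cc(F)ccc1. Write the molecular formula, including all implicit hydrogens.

C11H14FIO

Walk through each heavy atom and fill implicit hydrogens from standard valence (C 4, N 3, O 2, S 2, halogen 1); for lowercase aromatic atoms, an aromatic c carries 1 H when it has two neighbours and 0 H with three, and aromatic n carries 0 H:
  atom 1: O, bond orders sum to 1 (valence 2) → 1 H
  atom 2: C, bond orders sum to 3 (valence 4) → 1 H
  atom 3: C, bond orders sum to 2 (valence 4) → 2 H
  atom 4: C, bond orders sum to 2 (valence 4) → 2 H
  atom 5: C, bond orders sum to 2 (valence 4) → 2 H
  atom 6: I (halogen, monovalent) → 0 H
  atom 7: C, bond orders sum to 2 (valence 4) → 2 H
  atom 8: aromatic c, 3 neighbours → 0 H
  atom 9: aromatic c, 2 neighbours → 1 H
  atom 10: aromatic c, 3 neighbours → 0 H
  atom 11: F (halogen, monovalent) → 0 H
  atom 12: aromatic c, 2 neighbours → 1 H
  atom 13: aromatic c, 2 neighbours → 1 H
  atom 14: aromatic c, 2 neighbours → 1 H
Totals → C:11, H:14, F:1, I:1, O:1.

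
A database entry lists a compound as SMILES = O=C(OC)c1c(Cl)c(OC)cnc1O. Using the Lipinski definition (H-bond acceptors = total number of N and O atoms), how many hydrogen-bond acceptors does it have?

N atoms: 1; O atoms: 4.
Lipinski HBA = 1 + 4 = 5.

5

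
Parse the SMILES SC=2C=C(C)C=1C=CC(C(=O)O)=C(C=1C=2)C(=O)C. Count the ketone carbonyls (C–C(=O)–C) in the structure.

The ketone motif appears at heavy-atom position 16 in the SMILES.
Other groups present: 1 carboxylic acid, 1 thiol.
Ketone count: 1.

1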